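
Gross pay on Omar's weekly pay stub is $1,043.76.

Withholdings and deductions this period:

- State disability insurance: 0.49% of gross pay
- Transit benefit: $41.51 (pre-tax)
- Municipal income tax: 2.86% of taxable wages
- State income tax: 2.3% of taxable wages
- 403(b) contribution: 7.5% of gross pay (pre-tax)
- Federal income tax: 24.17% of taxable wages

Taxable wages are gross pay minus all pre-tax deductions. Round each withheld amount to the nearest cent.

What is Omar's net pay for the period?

Transit benefit: $41.51
403(b) contribution: $1,043.76 × 0.075 = $78.28
Pre-tax total = $41.51 + $78.28 = $119.79
Taxable wages = $1,043.76 − $119.79 = $923.97
State income tax: $923.97 × 0.023 = $21.25
Federal income tax: $923.97 × 0.2417 = $223.32
Municipal income tax: $923.97 × 0.0286 = $26.43
State disability insurance: $1,043.76 × 0.0049 = $5.11
Total deductions = $41.51 + $78.28 + $21.25 + $223.32 + $26.43 + $5.11 = $395.90
Net pay = $1,043.76 − $395.90 = $647.86

$647.86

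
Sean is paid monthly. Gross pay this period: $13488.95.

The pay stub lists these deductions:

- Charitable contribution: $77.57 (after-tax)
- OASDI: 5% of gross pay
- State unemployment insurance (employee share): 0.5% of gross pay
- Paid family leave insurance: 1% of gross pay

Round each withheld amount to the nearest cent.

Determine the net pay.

Paid family leave insurance: $13488.95 × 0.01 = $134.89
OASDI: $13488.95 × 0.05 = $674.45
State unemployment insurance (employee share): $13488.95 × 0.005 = $67.44
Charitable contribution: $77.57
Total deductions = $134.89 + $674.45 + $67.44 + $77.57 = $954.35
Net pay = $13488.95 − $954.35 = $12534.60

$12534.60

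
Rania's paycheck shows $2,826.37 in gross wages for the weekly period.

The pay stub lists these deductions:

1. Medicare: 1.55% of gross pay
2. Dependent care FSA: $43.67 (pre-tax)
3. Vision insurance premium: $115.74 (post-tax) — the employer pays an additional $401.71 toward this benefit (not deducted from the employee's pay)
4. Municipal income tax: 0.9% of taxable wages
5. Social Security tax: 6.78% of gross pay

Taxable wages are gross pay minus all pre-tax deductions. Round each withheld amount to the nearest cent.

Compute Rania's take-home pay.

$2,406.48

Dependent care FSA: $43.67
Taxable wages = $2,826.37 − $43.67 = $2,782.70
Municipal income tax: $2,782.70 × 0.009 = $25.04
Medicare: $2,826.37 × 0.0155 = $43.81
Social Security tax: $2,826.37 × 0.0678 = $191.63
Vision insurance premium: $115.74
(Employer's $401.71 toward vision insurance premium is not withheld from the employee.)
Total deductions = $43.67 + $25.04 + $43.81 + $191.63 + $115.74 = $419.89
Net pay = $2,826.37 − $419.89 = $2,406.48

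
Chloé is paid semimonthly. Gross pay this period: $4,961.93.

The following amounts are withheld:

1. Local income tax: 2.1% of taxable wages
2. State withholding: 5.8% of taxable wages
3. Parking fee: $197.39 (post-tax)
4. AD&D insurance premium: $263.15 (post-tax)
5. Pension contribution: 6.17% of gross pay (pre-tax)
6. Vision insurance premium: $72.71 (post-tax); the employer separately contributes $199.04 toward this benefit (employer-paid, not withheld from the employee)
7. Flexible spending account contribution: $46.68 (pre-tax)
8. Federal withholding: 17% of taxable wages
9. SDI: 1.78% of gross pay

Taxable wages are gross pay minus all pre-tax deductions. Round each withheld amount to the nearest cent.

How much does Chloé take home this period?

$2,839.86

Pension contribution: $4,961.93 × 0.0617 = $306.15
Flexible spending account contribution: $46.68
Pre-tax total = $306.15 + $46.68 = $352.83
Taxable wages = $4,961.93 − $352.83 = $4,609.10
State withholding: $4,609.10 × 0.058 = $267.33
Local income tax: $4,609.10 × 0.021 = $96.79
Federal withholding: $4,609.10 × 0.17 = $783.55
SDI: $4,961.93 × 0.0178 = $88.32
Vision insurance premium: $72.71
AD&D insurance premium: $263.15
Parking fee: $197.39
(Employer's $199.04 toward vision insurance premium is not withheld from the employee.)
Total deductions = $306.15 + $46.68 + $267.33 + $96.79 + $783.55 + $88.32 + $72.71 + $263.15 + $197.39 = $2,122.07
Net pay = $4,961.93 − $2,122.07 = $2,839.86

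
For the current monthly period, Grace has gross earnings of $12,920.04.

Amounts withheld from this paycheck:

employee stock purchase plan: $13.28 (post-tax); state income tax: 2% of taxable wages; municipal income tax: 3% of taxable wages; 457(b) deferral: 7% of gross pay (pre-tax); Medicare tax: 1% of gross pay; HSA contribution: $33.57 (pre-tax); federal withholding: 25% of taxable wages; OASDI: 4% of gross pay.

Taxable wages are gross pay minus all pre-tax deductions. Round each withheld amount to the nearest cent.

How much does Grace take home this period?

HSA contribution: $33.57
457(b) deferral: $12,920.04 × 0.07 = $904.40
Pre-tax total = $33.57 + $904.40 = $937.97
Taxable wages = $12,920.04 − $937.97 = $11,982.07
State income tax: $11,982.07 × 0.02 = $239.64
Federal withholding: $11,982.07 × 0.25 = $2,995.52
Municipal income tax: $11,982.07 × 0.03 = $359.46
Medicare tax: $12,920.04 × 0.01 = $129.20
OASDI: $12,920.04 × 0.04 = $516.80
Employee stock purchase plan: $13.28
Total deductions = $33.57 + $904.40 + $239.64 + $2,995.52 + $359.46 + $129.20 + $516.80 + $13.28 = $5,191.87
Net pay = $12,920.04 − $5,191.87 = $7,728.17

$7,728.17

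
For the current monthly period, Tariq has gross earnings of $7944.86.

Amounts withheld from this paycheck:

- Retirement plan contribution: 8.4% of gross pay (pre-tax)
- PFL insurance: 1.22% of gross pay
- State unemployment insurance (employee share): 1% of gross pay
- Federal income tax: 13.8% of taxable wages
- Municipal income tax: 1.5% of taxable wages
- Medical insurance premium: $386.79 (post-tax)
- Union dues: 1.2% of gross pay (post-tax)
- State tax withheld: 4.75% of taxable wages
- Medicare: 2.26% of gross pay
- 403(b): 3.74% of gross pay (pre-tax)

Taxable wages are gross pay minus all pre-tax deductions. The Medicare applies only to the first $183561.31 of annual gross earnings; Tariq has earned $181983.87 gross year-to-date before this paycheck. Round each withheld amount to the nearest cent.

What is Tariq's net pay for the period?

403(b): $7944.86 × 0.0374 = $297.14
Retirement plan contribution: $7944.86 × 0.084 = $667.37
Pre-tax total = $297.14 + $667.37 = $964.51
Taxable wages = $7944.86 − $964.51 = $6980.35
Federal income tax: $6980.35 × 0.138 = $963.29
Municipal income tax: $6980.35 × 0.015 = $104.71
State tax withheld: $6980.35 × 0.0475 = $331.57
PFL insurance: $7944.86 × 0.0122 = $96.93
State unemployment insurance (employee share): $7944.86 × 0.01 = $79.45
Medicare: only $183561.31 − $181983.87 = $1577.44 of this check is subject → $1577.44 × 0.0226 = $35.65
Medical insurance premium: $386.79
Union dues: $7944.86 × 0.012 = $95.34
Total deductions = $297.14 + $667.37 + $963.29 + $104.71 + $331.57 + $96.93 + $79.45 + $35.65 + $386.79 + $95.34 = $3058.24
Net pay = $7944.86 − $3058.24 = $4886.62

$4886.62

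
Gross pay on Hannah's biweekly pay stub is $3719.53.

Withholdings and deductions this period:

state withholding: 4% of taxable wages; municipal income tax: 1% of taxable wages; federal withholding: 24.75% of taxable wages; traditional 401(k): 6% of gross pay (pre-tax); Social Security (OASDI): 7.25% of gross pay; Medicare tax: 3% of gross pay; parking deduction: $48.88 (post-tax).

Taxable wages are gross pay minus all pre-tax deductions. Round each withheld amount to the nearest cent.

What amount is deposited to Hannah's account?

Traditional 401(k): $3719.53 × 0.06 = $223.17
Taxable wages = $3719.53 − $223.17 = $3496.36
Federal withholding: $3496.36 × 0.2475 = $865.35
State withholding: $3496.36 × 0.04 = $139.85
Municipal income tax: $3496.36 × 0.01 = $34.96
Social Security (OASDI): $3719.53 × 0.0725 = $269.67
Medicare tax: $3719.53 × 0.03 = $111.59
Parking deduction: $48.88
Total deductions = $223.17 + $865.35 + $139.85 + $34.96 + $269.67 + $111.59 + $48.88 = $1693.47
Net pay = $3719.53 − $1693.47 = $2026.06

$2026.06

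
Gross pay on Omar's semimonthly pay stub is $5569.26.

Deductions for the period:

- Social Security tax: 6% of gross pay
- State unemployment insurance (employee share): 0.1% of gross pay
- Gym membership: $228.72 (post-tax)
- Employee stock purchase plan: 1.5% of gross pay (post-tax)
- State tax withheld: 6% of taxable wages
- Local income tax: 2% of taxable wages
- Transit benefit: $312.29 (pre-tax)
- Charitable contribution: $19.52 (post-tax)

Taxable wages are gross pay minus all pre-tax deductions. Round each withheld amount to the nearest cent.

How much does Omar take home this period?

$4164.90

Transit benefit: $312.29
Taxable wages = $5569.26 − $312.29 = $5256.97
Local income tax: $5256.97 × 0.02 = $105.14
State tax withheld: $5256.97 × 0.06 = $315.42
Social Security tax: $5569.26 × 0.06 = $334.16
State unemployment insurance (employee share): $5569.26 × 0.001 = $5.57
Employee stock purchase plan: $5569.26 × 0.015 = $83.54
Gym membership: $228.72
Charitable contribution: $19.52
Total deductions = $312.29 + $105.14 + $315.42 + $334.16 + $5.57 + $83.54 + $228.72 + $19.52 = $1404.36
Net pay = $5569.26 − $1404.36 = $4164.90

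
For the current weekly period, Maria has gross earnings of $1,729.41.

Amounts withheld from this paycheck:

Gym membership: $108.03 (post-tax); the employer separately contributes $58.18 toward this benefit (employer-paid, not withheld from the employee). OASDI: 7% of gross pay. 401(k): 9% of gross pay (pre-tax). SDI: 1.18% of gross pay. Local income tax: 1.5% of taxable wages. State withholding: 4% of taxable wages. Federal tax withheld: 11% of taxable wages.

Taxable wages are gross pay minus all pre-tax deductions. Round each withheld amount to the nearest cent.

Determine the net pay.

401(k): $1,729.41 × 0.09 = $155.65
Taxable wages = $1,729.41 − $155.65 = $1,573.76
Federal tax withheld: $1,573.76 × 0.11 = $173.11
State withholding: $1,573.76 × 0.04 = $62.95
Local income tax: $1,573.76 × 0.015 = $23.61
SDI: $1,729.41 × 0.0118 = $20.41
OASDI: $1,729.41 × 0.07 = $121.06
Gym membership: $108.03
(Employer's $58.18 toward gym membership is not withheld from the employee.)
Total deductions = $155.65 + $173.11 + $62.95 + $23.61 + $20.41 + $121.06 + $108.03 = $664.82
Net pay = $1,729.41 − $664.82 = $1,064.59

$1,064.59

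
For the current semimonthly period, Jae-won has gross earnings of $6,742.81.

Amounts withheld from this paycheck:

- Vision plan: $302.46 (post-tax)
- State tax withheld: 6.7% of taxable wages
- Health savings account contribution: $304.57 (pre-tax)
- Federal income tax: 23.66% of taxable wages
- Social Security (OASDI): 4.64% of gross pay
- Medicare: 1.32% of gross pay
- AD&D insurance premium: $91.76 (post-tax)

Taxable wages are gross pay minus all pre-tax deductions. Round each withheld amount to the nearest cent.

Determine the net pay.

Health savings account contribution: $304.57
Taxable wages = $6,742.81 − $304.57 = $6,438.24
Federal income tax: $6,438.24 × 0.2366 = $1,523.29
State tax withheld: $6,438.24 × 0.067 = $431.36
Medicare: $6,742.81 × 0.0132 = $89.01
Social Security (OASDI): $6,742.81 × 0.0464 = $312.87
AD&D insurance premium: $91.76
Vision plan: $302.46
Total deductions = $304.57 + $1,523.29 + $431.36 + $89.01 + $312.87 + $91.76 + $302.46 = $3,055.32
Net pay = $6,742.81 − $3,055.32 = $3,687.49

$3,687.49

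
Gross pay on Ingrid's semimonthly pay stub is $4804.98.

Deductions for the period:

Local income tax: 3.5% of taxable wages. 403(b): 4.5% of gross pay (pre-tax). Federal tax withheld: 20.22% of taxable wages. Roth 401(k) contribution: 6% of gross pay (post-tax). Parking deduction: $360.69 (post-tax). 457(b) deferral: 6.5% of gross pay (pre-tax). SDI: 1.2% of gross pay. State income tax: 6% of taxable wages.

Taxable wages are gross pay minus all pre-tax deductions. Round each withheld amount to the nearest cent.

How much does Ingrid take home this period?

$2298.82

457(b) deferral: $4804.98 × 0.065 = $312.32
403(b): $4804.98 × 0.045 = $216.22
Pre-tax total = $312.32 + $216.22 = $528.54
Taxable wages = $4804.98 − $528.54 = $4276.44
State income tax: $4276.44 × 0.06 = $256.59
Federal tax withheld: $4276.44 × 0.2022 = $864.70
Local income tax: $4276.44 × 0.035 = $149.68
SDI: $4804.98 × 0.012 = $57.66
Parking deduction: $360.69
Roth 401(k) contribution: $4804.98 × 0.06 = $288.30
Total deductions = $312.32 + $216.22 + $256.59 + $864.70 + $149.68 + $57.66 + $360.69 + $288.30 = $2506.16
Net pay = $4804.98 − $2506.16 = $2298.82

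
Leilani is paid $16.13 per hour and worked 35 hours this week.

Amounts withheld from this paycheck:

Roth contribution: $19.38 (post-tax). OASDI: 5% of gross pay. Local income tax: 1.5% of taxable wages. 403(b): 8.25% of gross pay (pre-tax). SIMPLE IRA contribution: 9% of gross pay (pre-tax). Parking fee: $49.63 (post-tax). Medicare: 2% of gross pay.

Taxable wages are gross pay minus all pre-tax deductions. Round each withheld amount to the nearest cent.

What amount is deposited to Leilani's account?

$351.62

Gross pay: 35 × $16.13 = $564.55
SIMPLE IRA contribution: $564.55 × 0.09 = $50.81
403(b): $564.55 × 0.0825 = $46.58
Pre-tax total = $50.81 + $46.58 = $97.39
Taxable wages = $564.55 − $97.39 = $467.16
Local income tax: $467.16 × 0.015 = $7.01
Medicare: $564.55 × 0.02 = $11.29
OASDI: $564.55 × 0.05 = $28.23
Parking fee: $49.63
Roth contribution: $19.38
Total deductions = $50.81 + $46.58 + $7.01 + $11.29 + $28.23 + $49.63 + $19.38 = $212.93
Net pay = $564.55 − $212.93 = $351.62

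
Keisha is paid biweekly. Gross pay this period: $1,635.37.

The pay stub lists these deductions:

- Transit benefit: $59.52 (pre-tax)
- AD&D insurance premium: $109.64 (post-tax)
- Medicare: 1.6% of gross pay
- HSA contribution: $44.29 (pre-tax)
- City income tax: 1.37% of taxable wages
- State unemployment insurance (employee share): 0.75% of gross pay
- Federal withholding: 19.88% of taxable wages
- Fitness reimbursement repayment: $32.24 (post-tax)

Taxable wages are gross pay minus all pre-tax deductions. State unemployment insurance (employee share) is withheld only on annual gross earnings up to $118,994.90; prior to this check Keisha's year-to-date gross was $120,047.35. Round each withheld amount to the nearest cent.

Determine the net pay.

Transit benefit: $59.52
HSA contribution: $44.29
Pre-tax total = $59.52 + $44.29 = $103.81
Taxable wages = $1,635.37 − $103.81 = $1,531.56
Federal withholding: $1,531.56 × 0.1988 = $304.47
City income tax: $1,531.56 × 0.0137 = $20.98
State unemployment insurance (employee share): annual cap $118,994.90 already reached (YTD $120,047.35), so $0.00
Medicare: $1,635.37 × 0.016 = $26.17
AD&D insurance premium: $109.64
Fitness reimbursement repayment: $32.24
Total deductions = $59.52 + $44.29 + $304.47 + $20.98 + $0.00 + $26.17 + $109.64 + $32.24 = $597.31
Net pay = $1,635.37 − $597.31 = $1,038.06

$1,038.06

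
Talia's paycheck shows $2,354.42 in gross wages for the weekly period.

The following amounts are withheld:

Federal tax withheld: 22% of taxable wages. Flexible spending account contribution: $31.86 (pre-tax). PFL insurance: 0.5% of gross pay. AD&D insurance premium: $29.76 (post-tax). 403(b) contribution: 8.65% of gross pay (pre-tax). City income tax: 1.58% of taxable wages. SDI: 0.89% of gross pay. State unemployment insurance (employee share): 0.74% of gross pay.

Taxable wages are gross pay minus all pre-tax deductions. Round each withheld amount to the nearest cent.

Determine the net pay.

$1,539.36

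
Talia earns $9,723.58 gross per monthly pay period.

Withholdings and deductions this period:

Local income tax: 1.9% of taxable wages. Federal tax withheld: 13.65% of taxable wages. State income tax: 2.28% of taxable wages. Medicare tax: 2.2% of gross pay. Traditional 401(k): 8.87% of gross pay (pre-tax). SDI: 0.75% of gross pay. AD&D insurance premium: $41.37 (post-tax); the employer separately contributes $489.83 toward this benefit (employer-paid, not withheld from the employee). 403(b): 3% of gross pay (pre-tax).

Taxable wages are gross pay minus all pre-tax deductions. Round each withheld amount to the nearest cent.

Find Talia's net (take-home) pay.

$6,713.25

Traditional 401(k): $9,723.58 × 0.0887 = $862.48
403(b): $9,723.58 × 0.03 = $291.71
Pre-tax total = $862.48 + $291.71 = $1,154.19
Taxable wages = $9,723.58 − $1,154.19 = $8,569.39
Local income tax: $8,569.39 × 0.019 = $162.82
State income tax: $8,569.39 × 0.0228 = $195.38
Federal tax withheld: $8,569.39 × 0.1365 = $1,169.72
Medicare tax: $9,723.58 × 0.022 = $213.92
SDI: $9,723.58 × 0.0075 = $72.93
AD&D insurance premium: $41.37
(Employer's $489.83 toward AD&D insurance premium is not withheld from the employee.)
Total deductions = $862.48 + $291.71 + $162.82 + $195.38 + $1,169.72 + $213.92 + $72.93 + $41.37 = $3,010.33
Net pay = $9,723.58 − $3,010.33 = $6,713.25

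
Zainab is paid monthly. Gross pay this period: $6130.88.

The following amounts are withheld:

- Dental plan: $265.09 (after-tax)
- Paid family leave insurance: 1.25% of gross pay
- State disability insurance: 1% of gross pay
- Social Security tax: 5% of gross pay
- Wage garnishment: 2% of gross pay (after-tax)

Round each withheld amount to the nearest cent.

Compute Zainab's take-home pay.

$5298.68

State disability insurance: $6130.88 × 0.01 = $61.31
Social Security tax: $6130.88 × 0.05 = $306.54
Paid family leave insurance: $6130.88 × 0.0125 = $76.64
Wage garnishment: $6130.88 × 0.02 = $122.62
Dental plan: $265.09
Total deductions = $61.31 + $306.54 + $76.64 + $122.62 + $265.09 = $832.20
Net pay = $6130.88 − $832.20 = $5298.68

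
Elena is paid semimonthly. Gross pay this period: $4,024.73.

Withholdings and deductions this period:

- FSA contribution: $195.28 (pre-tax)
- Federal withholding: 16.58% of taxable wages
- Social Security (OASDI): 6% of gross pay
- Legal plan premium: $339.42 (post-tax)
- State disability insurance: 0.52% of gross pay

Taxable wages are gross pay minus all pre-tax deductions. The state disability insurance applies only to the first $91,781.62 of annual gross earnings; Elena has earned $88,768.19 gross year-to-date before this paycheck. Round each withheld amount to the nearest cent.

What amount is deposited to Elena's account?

FSA contribution: $195.28
Taxable wages = $4,024.73 − $195.28 = $3,829.45
Federal withholding: $3,829.45 × 0.1658 = $634.92
Social Security (OASDI): $4,024.73 × 0.06 = $241.48
State disability insurance: only $91,781.62 − $88,768.19 = $3,013.43 of this check is subject → $3,013.43 × 0.0052 = $15.67
Legal plan premium: $339.42
Total deductions = $195.28 + $634.92 + $241.48 + $15.67 + $339.42 = $1,426.77
Net pay = $4,024.73 − $1,426.77 = $2,597.96

$2,597.96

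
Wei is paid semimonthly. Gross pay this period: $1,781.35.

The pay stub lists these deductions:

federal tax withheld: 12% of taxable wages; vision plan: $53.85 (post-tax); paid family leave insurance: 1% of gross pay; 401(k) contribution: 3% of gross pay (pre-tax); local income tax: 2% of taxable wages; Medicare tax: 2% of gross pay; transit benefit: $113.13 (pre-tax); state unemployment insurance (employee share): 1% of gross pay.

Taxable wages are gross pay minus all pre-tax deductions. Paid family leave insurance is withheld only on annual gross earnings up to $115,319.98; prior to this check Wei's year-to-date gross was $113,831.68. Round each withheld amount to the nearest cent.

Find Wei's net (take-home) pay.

$1,266.54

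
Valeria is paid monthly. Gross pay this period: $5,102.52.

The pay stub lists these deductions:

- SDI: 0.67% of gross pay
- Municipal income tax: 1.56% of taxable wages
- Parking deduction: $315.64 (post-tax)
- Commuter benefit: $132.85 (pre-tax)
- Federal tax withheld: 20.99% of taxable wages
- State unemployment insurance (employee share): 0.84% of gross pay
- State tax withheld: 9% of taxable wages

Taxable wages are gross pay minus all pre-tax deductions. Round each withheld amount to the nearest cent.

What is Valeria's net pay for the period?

$3,009.05

Commuter benefit: $132.85
Taxable wages = $5,102.52 − $132.85 = $4,969.67
State tax withheld: $4,969.67 × 0.09 = $447.27
Municipal income tax: $4,969.67 × 0.0156 = $77.53
Federal tax withheld: $4,969.67 × 0.2099 = $1,043.13
State unemployment insurance (employee share): $5,102.52 × 0.0084 = $42.86
SDI: $5,102.52 × 0.0067 = $34.19
Parking deduction: $315.64
Total deductions = $132.85 + $447.27 + $77.53 + $1,043.13 + $42.86 + $34.19 + $315.64 = $2,093.47
Net pay = $5,102.52 − $2,093.47 = $3,009.05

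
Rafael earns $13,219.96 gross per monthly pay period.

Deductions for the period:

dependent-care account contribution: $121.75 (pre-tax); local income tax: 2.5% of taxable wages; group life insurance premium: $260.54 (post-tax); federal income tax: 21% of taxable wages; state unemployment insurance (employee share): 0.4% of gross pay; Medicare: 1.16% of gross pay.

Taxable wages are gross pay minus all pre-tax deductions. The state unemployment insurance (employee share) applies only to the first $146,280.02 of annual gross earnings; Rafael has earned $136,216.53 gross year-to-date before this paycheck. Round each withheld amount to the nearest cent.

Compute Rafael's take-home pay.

Dependent-care account contribution: $121.75
Taxable wages = $13,219.96 − $121.75 = $13,098.21
Local income tax: $13,098.21 × 0.025 = $327.46
Federal income tax: $13,098.21 × 0.21 = $2,750.62
State unemployment insurance (employee share): only $146,280.02 − $136,216.53 = $10,063.49 of this check is subject → $10,063.49 × 0.004 = $40.25
Medicare: $13,219.96 × 0.0116 = $153.35
Group life insurance premium: $260.54
Total deductions = $121.75 + $327.46 + $2,750.62 + $40.25 + $153.35 + $260.54 = $3,653.97
Net pay = $13,219.96 − $3,653.97 = $9,565.99

$9,565.99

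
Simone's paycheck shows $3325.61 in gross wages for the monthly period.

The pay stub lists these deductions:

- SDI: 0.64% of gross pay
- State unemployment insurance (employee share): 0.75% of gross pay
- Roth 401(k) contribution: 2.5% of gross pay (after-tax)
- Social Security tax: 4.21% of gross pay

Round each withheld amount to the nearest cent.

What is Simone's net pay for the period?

Social Security tax: $3325.61 × 0.0421 = $140.01
SDI: $3325.61 × 0.0064 = $21.28
State unemployment insurance (employee share): $3325.61 × 0.0075 = $24.94
Roth 401(k) contribution: $3325.61 × 0.025 = $83.14
Total deductions = $140.01 + $21.28 + $24.94 + $83.14 = $269.37
Net pay = $3325.61 − $269.37 = $3056.24

$3056.24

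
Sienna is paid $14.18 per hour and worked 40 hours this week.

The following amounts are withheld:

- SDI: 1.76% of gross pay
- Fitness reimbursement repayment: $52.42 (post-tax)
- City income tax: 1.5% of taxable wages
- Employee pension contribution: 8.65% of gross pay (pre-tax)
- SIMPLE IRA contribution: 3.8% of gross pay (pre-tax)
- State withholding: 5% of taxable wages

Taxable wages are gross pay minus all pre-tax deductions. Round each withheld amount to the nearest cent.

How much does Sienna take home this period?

Gross pay: 40 × $14.18 = $567.20
Employee pension contribution: $567.20 × 0.0865 = $49.06
SIMPLE IRA contribution: $567.20 × 0.038 = $21.55
Pre-tax total = $49.06 + $21.55 = $70.61
Taxable wages = $567.20 − $70.61 = $496.59
City income tax: $496.59 × 0.015 = $7.45
State withholding: $496.59 × 0.05 = $24.83
SDI: $567.20 × 0.0176 = $9.98
Fitness reimbursement repayment: $52.42
Total deductions = $49.06 + $21.55 + $7.45 + $24.83 + $9.98 + $52.42 = $165.29
Net pay = $567.20 − $165.29 = $401.91

$401.91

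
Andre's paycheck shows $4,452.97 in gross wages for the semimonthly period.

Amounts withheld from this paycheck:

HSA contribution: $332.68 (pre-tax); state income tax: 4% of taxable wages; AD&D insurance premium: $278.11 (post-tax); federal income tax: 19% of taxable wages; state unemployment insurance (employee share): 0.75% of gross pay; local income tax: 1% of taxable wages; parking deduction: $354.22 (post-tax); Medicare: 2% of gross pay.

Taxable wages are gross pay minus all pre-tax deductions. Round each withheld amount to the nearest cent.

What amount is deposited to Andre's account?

HSA contribution: $332.68
Taxable wages = $4,452.97 − $332.68 = $4,120.29
Federal income tax: $4,120.29 × 0.19 = $782.86
Local income tax: $4,120.29 × 0.01 = $41.20
State income tax: $4,120.29 × 0.04 = $164.81
State unemployment insurance (employee share): $4,452.97 × 0.0075 = $33.40
Medicare: $4,452.97 × 0.02 = $89.06
Parking deduction: $354.22
AD&D insurance premium: $278.11
Total deductions = $332.68 + $782.86 + $41.20 + $164.81 + $33.40 + $89.06 + $354.22 + $278.11 = $2,076.34
Net pay = $4,452.97 − $2,076.34 = $2,376.63

$2,376.63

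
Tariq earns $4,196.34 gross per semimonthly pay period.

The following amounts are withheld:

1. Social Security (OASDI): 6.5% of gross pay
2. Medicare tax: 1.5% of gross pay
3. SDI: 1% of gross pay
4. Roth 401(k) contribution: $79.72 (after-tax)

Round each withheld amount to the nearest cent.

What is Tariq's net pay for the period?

SDI: $4,196.34 × 0.01 = $41.96
Medicare tax: $4,196.34 × 0.015 = $62.95
Social Security (OASDI): $4,196.34 × 0.065 = $272.76
Roth 401(k) contribution: $79.72
Total deductions = $41.96 + $62.95 + $272.76 + $79.72 = $457.39
Net pay = $4,196.34 − $457.39 = $3,738.95

$3,738.95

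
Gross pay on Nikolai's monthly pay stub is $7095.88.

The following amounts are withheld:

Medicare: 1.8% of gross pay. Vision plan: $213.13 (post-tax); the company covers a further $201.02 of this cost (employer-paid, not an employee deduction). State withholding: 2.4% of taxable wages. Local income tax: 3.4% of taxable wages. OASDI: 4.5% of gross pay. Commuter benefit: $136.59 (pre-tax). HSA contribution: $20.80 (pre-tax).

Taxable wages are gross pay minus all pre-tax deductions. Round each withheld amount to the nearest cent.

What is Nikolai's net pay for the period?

$5875.89

HSA contribution: $20.80
Commuter benefit: $136.59
Pre-tax total = $20.80 + $136.59 = $157.39
Taxable wages = $7095.88 − $157.39 = $6938.49
Local income tax: $6938.49 × 0.034 = $235.91
State withholding: $6938.49 × 0.024 = $166.52
Medicare: $7095.88 × 0.018 = $127.73
OASDI: $7095.88 × 0.045 = $319.31
Vision plan: $213.13
(Employer's $201.02 toward vision plan is not withheld from the employee.)
Total deductions = $20.80 + $136.59 + $235.91 + $166.52 + $127.73 + $319.31 + $213.13 = $1219.99
Net pay = $7095.88 − $1219.99 = $5875.89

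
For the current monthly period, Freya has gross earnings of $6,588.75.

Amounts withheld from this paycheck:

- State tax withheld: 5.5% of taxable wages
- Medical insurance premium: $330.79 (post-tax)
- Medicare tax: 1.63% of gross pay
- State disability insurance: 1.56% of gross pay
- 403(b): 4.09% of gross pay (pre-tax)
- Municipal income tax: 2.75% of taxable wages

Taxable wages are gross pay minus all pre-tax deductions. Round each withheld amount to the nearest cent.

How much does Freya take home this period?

$5,256.96

403(b): $6,588.75 × 0.0409 = $269.48
Taxable wages = $6,588.75 − $269.48 = $6,319.27
State tax withheld: $6,319.27 × 0.055 = $347.56
Municipal income tax: $6,319.27 × 0.0275 = $173.78
State disability insurance: $6,588.75 × 0.0156 = $102.78
Medicare tax: $6,588.75 × 0.0163 = $107.40
Medical insurance premium: $330.79
Total deductions = $269.48 + $347.56 + $173.78 + $102.78 + $107.40 + $330.79 = $1,331.79
Net pay = $6,588.75 − $1,331.79 = $5,256.96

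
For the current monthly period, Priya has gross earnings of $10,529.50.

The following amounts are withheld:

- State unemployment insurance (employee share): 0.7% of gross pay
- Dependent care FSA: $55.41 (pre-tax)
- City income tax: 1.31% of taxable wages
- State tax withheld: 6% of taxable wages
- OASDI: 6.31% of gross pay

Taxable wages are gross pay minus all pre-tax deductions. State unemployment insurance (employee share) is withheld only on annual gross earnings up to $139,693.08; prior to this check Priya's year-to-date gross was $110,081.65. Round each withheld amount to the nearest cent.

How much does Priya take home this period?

$8,970.31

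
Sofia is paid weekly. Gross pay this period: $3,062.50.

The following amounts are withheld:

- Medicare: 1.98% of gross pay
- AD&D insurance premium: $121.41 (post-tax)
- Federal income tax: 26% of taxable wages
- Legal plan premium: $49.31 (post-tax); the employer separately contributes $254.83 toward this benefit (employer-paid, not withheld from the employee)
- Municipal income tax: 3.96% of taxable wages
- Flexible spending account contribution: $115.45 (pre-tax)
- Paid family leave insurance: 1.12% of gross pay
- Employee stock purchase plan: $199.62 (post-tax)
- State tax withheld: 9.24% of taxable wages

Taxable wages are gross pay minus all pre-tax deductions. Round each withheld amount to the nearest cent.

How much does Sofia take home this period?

$1,326.53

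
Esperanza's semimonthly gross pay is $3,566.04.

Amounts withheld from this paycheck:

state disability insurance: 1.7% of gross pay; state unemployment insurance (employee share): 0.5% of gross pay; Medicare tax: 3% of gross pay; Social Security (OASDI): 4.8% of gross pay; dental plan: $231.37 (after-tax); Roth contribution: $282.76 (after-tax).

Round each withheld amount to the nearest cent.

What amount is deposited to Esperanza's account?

Medicare tax: $3,566.04 × 0.03 = $106.98
Social Security (OASDI): $3,566.04 × 0.048 = $171.17
State disability insurance: $3,566.04 × 0.017 = $60.62
State unemployment insurance (employee share): $3,566.04 × 0.005 = $17.83
Dental plan: $231.37
Roth contribution: $282.76
Total deductions = $106.98 + $171.17 + $60.62 + $17.83 + $231.37 + $282.76 = $870.73
Net pay = $3,566.04 − $870.73 = $2,695.31

$2,695.31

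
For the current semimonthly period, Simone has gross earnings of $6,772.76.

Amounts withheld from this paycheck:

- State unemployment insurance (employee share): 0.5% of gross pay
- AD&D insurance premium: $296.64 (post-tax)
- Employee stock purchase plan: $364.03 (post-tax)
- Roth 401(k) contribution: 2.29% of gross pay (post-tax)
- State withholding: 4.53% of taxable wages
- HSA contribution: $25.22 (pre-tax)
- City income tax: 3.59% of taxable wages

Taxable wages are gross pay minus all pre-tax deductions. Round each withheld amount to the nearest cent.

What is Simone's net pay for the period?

$5,350.01

HSA contribution: $25.22
Taxable wages = $6,772.76 − $25.22 = $6,747.54
City income tax: $6,747.54 × 0.0359 = $242.24
State withholding: $6,747.54 × 0.0453 = $305.66
State unemployment insurance (employee share): $6,772.76 × 0.005 = $33.86
Employee stock purchase plan: $364.03
Roth 401(k) contribution: $6,772.76 × 0.0229 = $155.10
AD&D insurance premium: $296.64
Total deductions = $25.22 + $242.24 + $305.66 + $33.86 + $364.03 + $155.10 + $296.64 = $1,422.75
Net pay = $6,772.76 − $1,422.75 = $5,350.01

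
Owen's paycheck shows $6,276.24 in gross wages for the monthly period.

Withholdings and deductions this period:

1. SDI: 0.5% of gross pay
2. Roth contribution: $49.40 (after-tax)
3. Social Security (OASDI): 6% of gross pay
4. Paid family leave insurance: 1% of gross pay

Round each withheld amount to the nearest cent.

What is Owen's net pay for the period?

$5,756.13

Paid family leave insurance: $6,276.24 × 0.01 = $62.76
Social Security (OASDI): $6,276.24 × 0.06 = $376.57
SDI: $6,276.24 × 0.005 = $31.38
Roth contribution: $49.40
Total deductions = $62.76 + $376.57 + $31.38 + $49.40 = $520.11
Net pay = $6,276.24 − $520.11 = $5,756.13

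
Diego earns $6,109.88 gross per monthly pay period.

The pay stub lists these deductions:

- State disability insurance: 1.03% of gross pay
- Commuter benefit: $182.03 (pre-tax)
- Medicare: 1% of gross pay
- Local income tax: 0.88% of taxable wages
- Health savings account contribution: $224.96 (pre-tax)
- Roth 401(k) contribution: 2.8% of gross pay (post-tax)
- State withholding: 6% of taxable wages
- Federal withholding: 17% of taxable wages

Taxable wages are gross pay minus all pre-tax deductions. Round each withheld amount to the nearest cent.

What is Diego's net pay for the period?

Commuter benefit: $182.03
Health savings account contribution: $224.96
Pre-tax total = $182.03 + $224.96 = $406.99
Taxable wages = $6,109.88 − $406.99 = $5,702.89
Federal withholding: $5,702.89 × 0.17 = $969.49
Local income tax: $5,702.89 × 0.0088 = $50.19
State withholding: $5,702.89 × 0.06 = $342.17
State disability insurance: $6,109.88 × 0.0103 = $62.93
Medicare: $6,109.88 × 0.01 = $61.10
Roth 401(k) contribution: $6,109.88 × 0.028 = $171.08
Total deductions = $182.03 + $224.96 + $969.49 + $50.19 + $342.17 + $62.93 + $61.10 + $171.08 = $2,063.95
Net pay = $6,109.88 − $2,063.95 = $4,045.93

$4,045.93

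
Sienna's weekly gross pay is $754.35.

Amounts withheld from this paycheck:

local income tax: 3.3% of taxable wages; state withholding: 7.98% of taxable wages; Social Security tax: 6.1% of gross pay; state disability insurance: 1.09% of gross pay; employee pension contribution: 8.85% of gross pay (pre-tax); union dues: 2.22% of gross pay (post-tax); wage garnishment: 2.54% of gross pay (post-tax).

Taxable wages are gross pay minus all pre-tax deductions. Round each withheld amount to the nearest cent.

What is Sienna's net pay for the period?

Employee pension contribution: $754.35 × 0.0885 = $66.76
Taxable wages = $754.35 − $66.76 = $687.59
State withholding: $687.59 × 0.0798 = $54.87
Local income tax: $687.59 × 0.033 = $22.69
Social Security tax: $754.35 × 0.061 = $46.02
State disability insurance: $754.35 × 0.0109 = $8.22
Union dues: $754.35 × 0.0222 = $16.75
Wage garnishment: $754.35 × 0.0254 = $19.16
Total deductions = $66.76 + $54.87 + $22.69 + $46.02 + $8.22 + $16.75 + $19.16 = $234.47
Net pay = $754.35 − $234.47 = $519.88

$519.88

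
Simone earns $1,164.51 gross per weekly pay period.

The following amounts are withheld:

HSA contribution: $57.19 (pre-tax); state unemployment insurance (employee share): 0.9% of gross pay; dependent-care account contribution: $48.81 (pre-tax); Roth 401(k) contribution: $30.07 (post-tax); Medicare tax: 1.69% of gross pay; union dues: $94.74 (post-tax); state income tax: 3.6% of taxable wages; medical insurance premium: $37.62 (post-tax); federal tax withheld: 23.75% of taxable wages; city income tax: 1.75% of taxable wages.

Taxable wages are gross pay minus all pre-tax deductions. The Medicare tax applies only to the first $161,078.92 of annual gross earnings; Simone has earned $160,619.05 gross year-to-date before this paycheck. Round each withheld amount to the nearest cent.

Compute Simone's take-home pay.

$569.80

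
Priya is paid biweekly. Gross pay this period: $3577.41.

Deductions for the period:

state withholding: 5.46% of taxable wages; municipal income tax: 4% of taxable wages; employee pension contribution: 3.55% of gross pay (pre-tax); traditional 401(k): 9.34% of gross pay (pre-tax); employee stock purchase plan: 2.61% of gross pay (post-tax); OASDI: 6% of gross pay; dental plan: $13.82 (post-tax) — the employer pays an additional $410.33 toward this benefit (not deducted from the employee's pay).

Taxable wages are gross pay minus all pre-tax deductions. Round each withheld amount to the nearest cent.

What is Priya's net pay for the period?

Traditional 401(k): $3577.41 × 0.0934 = $334.13
Employee pension contribution: $3577.41 × 0.0355 = $127.00
Pre-tax total = $334.13 + $127.00 = $461.13
Taxable wages = $3577.41 − $461.13 = $3116.28
State withholding: $3116.28 × 0.0546 = $170.15
Municipal income tax: $3116.28 × 0.04 = $124.65
OASDI: $3577.41 × 0.06 = $214.64
Dental plan: $13.82
Employee stock purchase plan: $3577.41 × 0.0261 = $93.37
(Employer's $410.33 toward dental plan is not withheld from the employee.)
Total deductions = $334.13 + $127.00 + $170.15 + $124.65 + $214.64 + $13.82 + $93.37 = $1077.76
Net pay = $3577.41 − $1077.76 = $2499.65

$2499.65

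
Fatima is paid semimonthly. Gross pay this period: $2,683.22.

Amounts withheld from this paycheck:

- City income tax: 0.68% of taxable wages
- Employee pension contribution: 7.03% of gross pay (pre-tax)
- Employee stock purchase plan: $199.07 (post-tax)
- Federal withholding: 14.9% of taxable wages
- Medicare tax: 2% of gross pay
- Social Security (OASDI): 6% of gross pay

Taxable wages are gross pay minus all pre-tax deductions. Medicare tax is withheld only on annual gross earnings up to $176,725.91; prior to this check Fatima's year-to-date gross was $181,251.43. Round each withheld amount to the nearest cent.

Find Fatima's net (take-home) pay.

$1,745.88

Employee pension contribution: $2,683.22 × 0.0703 = $188.63
Taxable wages = $2,683.22 − $188.63 = $2,494.59
Federal withholding: $2,494.59 × 0.149 = $371.69
City income tax: $2,494.59 × 0.0068 = $16.96
Medicare tax: annual cap $176,725.91 already reached (YTD $181,251.43), so $0.00
Social Security (OASDI): $2,683.22 × 0.06 = $160.99
Employee stock purchase plan: $199.07
Total deductions = $188.63 + $371.69 + $16.96 + $0.00 + $160.99 + $199.07 = $937.34
Net pay = $2,683.22 − $937.34 = $1,745.88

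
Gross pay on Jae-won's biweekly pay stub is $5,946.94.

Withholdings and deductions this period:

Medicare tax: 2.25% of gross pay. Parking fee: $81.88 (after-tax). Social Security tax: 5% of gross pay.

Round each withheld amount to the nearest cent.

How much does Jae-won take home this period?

$5,433.90

Medicare tax: $5,946.94 × 0.0225 = $133.81
Social Security tax: $5,946.94 × 0.05 = $297.35
Parking fee: $81.88
Total deductions = $133.81 + $297.35 + $81.88 = $513.04
Net pay = $5,946.94 − $513.04 = $5,433.90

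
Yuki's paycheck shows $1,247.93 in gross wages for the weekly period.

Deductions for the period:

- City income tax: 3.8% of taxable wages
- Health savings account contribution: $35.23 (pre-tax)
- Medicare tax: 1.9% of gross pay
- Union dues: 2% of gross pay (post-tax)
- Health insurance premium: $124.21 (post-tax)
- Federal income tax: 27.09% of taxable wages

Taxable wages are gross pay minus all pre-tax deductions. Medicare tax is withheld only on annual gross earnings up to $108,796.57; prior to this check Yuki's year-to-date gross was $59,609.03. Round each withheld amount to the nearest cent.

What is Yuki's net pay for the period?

Health savings account contribution: $35.23
Taxable wages = $1,247.93 − $35.23 = $1,212.70
City income tax: $1,212.70 × 0.038 = $46.08
Federal income tax: $1,212.70 × 0.2709 = $328.52
Medicare tax: cap not yet reached, full $1,247.93 is subject → $1,247.93 × 0.019 = $23.71
Health insurance premium: $124.21
Union dues: $1,247.93 × 0.02 = $24.96
Total deductions = $35.23 + $46.08 + $328.52 + $23.71 + $124.21 + $24.96 = $582.71
Net pay = $1,247.93 − $582.71 = $665.22

$665.22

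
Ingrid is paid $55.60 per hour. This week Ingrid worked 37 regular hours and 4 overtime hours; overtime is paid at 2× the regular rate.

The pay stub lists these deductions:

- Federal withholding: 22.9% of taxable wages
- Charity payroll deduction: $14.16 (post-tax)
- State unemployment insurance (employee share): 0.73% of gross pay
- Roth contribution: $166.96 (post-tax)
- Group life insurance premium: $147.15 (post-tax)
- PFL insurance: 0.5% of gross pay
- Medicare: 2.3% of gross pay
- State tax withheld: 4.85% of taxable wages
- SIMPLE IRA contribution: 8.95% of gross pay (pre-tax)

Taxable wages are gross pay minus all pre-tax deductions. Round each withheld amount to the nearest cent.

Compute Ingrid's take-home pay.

$1,229.31

Regular pay: 37 × $55.60 = $2,057.20
Overtime pay: 4 × $55.60 × 2 = $444.80
Gross pay = $2,057.20 + $444.80 = $2,502.00
SIMPLE IRA contribution: $2,502.00 × 0.0895 = $223.93
Taxable wages = $2,502.00 − $223.93 = $2,278.07
Federal withholding: $2,278.07 × 0.229 = $521.68
State tax withheld: $2,278.07 × 0.0485 = $110.49
PFL insurance: $2,502.00 × 0.005 = $12.51
State unemployment insurance (employee share): $2,502.00 × 0.0073 = $18.26
Medicare: $2,502.00 × 0.023 = $57.55
Charity payroll deduction: $14.16
Roth contribution: $166.96
Group life insurance premium: $147.15
Total deductions = $223.93 + $521.68 + $110.49 + $12.51 + $18.26 + $57.55 + $14.16 + $166.96 + $147.15 = $1,272.69
Net pay = $2,502.00 − $1,272.69 = $1,229.31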